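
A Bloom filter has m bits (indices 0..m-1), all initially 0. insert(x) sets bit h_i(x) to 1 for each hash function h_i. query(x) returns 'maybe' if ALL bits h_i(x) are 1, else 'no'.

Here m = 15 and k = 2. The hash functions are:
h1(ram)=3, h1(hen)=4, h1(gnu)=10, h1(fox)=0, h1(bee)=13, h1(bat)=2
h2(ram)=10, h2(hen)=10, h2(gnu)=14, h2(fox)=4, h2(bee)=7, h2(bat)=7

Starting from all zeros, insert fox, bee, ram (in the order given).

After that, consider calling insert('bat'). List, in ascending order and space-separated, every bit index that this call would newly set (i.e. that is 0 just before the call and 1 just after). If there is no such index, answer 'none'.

Start: bits=000000000000000
After insert 'fox': sets bits 0 4 -> bits=100010000000000
After insert 'bee': sets bits 7 13 -> bits=100010010000010
After insert 'ram': sets bits 3 10 -> bits=100110010010010
insert 'bat' would touch bits 2 7; currently bit2=0, bit7=1
Bits that are 0 among those (would change 0->1): 2

Answer: 2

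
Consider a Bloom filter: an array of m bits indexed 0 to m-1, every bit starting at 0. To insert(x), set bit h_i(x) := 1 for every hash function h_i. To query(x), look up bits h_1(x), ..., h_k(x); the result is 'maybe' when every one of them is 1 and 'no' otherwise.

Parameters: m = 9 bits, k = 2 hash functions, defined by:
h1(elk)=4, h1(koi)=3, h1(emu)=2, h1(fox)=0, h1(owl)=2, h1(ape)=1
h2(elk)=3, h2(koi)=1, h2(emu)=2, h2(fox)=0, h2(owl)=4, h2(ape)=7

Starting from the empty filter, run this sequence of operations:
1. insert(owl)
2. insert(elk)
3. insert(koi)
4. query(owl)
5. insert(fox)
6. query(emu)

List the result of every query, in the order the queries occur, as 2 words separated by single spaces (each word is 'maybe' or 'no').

Answer: maybe maybe

Derivation:
Start: bits=000000000
Op 1: insert owl -> sets bits 2 4 -> bits=001010000
Op 2: insert elk -> sets bits 3 4 -> bits=001110000
Op 3: insert koi -> sets bits 1 3 -> bits=011110000
Op 4: query owl -> checks bit2=1, bit4=1 (all 1) -> maybe
Op 5: insert fox -> sets bits 0 -> bits=111110000
Op 6: query emu -> checks bit2=1 (all 1) -> maybe
Query results in order: maybe maybe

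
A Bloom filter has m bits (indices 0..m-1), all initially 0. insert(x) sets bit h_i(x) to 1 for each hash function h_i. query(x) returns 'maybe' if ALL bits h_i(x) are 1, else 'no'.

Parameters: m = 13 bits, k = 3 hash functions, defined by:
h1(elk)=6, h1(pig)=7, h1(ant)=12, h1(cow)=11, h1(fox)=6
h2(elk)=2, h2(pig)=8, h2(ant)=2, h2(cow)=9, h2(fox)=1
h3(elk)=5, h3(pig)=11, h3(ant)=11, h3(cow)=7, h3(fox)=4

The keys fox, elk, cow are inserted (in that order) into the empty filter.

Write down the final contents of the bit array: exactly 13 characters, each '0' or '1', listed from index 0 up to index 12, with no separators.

Start: bits=0000000000000
After insert 'fox': sets bits 1 4 6 -> bits=0100101000000
After insert 'elk': sets bits 2 5 6 -> bits=0110111000000
After insert 'cow': sets bits 7 9 11 -> bits=0110111101010

Answer: 0110111101010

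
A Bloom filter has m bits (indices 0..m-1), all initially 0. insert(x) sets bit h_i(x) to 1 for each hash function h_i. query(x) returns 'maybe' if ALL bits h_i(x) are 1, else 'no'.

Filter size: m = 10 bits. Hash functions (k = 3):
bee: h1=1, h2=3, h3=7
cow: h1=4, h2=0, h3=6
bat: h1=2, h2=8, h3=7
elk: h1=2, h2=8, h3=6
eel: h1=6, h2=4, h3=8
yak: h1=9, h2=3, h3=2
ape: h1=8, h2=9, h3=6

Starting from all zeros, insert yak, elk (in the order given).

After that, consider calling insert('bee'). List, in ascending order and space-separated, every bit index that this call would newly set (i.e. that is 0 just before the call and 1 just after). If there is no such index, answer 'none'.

Answer: 1 7

Derivation:
Start: bits=0000000000
After insert 'yak': sets bits 2 3 9 -> bits=0011000001
After insert 'elk': sets bits 2 6 8 -> bits=0011001011
insert 'bee' would touch bits 1 3 7; currently bit1=0, bit3=1, bit7=0
Bits that are 0 among those (would change 0->1): 1 7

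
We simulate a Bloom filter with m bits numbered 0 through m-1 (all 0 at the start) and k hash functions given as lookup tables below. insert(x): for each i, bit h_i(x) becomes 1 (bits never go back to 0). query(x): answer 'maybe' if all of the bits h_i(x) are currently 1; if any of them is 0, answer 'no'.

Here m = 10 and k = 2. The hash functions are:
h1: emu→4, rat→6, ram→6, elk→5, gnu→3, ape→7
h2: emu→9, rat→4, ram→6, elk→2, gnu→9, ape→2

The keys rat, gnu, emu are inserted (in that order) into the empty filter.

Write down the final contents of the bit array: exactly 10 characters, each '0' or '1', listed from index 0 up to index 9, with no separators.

Answer: 0001101001

Derivation:
Start: bits=0000000000
After insert 'rat': sets bits 4 6 -> bits=0000101000
After insert 'gnu': sets bits 3 9 -> bits=0001101001
After insert 'emu': sets bits 4 9 -> bits=0001101001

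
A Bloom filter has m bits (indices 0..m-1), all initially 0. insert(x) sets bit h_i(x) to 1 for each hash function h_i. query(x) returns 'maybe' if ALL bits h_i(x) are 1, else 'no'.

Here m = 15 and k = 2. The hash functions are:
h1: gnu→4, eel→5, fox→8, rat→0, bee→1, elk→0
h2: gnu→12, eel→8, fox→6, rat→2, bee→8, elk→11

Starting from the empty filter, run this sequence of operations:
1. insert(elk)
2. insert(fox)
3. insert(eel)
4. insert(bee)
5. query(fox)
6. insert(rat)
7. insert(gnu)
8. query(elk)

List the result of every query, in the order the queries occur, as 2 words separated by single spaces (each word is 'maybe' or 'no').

Answer: maybe maybe

Derivation:
Start: bits=000000000000000
Op 1: insert elk -> sets bits 0 11 -> bits=100000000001000
Op 2: insert fox -> sets bits 6 8 -> bits=100000101001000
Op 3: insert eel -> sets bits 5 8 -> bits=100001101001000
Op 4: insert bee -> sets bits 1 8 -> bits=110001101001000
Op 5: query fox -> checks bit6=1, bit8=1 (all 1) -> maybe
Op 6: insert rat -> sets bits 0 2 -> bits=111001101001000
Op 7: insert gnu -> sets bits 4 12 -> bits=111011101001100
Op 8: query elk -> checks bit0=1, bit11=1 (all 1) -> maybe
Query results in order: maybe maybe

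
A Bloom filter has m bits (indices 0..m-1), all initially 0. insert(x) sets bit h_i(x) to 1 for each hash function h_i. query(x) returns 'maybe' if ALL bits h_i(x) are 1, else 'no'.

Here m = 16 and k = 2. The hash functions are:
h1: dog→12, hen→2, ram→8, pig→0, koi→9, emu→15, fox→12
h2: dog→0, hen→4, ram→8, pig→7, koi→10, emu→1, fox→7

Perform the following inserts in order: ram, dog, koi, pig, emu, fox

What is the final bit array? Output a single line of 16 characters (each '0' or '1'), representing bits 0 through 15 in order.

Start: bits=0000000000000000
After insert 'ram': sets bits 8 -> bits=0000000010000000
After insert 'dog': sets bits 0 12 -> bits=1000000010001000
After insert 'koi': sets bits 9 10 -> bits=1000000011101000
After insert 'pig': sets bits 0 7 -> bits=1000000111101000
After insert 'emu': sets bits 1 15 -> bits=1100000111101001
After insert 'fox': sets bits 7 12 -> bits=1100000111101001

Answer: 1100000111101001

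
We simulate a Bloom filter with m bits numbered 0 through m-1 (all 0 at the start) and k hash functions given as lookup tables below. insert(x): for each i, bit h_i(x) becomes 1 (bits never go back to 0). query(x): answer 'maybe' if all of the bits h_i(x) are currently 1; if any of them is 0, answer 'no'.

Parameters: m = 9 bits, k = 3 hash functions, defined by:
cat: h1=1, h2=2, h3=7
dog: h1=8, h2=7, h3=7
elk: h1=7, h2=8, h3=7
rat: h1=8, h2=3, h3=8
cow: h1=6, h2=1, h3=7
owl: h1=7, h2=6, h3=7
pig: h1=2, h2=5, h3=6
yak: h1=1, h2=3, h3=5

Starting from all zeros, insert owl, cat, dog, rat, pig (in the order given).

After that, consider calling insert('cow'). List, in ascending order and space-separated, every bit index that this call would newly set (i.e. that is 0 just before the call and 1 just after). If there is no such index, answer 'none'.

Answer: none

Derivation:
Start: bits=000000000
After insert 'owl': sets bits 6 7 -> bits=000000110
After insert 'cat': sets bits 1 2 7 -> bits=011000110
After insert 'dog': sets bits 7 8 -> bits=011000111
After insert 'rat': sets bits 3 8 -> bits=011100111
After insert 'pig': sets bits 2 5 6 -> bits=011101111
insert 'cow' would touch bits 1 6 7; currently bit1=1, bit6=1, bit7=1
Bits that are 0 among those (would change 0->1): none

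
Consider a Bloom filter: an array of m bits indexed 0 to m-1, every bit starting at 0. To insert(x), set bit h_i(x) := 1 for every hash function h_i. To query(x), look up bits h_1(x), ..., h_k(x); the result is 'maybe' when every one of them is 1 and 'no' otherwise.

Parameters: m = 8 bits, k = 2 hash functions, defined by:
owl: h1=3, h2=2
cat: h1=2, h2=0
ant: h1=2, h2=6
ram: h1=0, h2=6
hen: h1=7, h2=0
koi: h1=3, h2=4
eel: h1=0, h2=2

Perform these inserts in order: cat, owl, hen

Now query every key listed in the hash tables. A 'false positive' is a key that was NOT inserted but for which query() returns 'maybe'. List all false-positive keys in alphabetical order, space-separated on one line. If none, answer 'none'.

Answer: eel

Derivation:
Start: bits=00000000
After insert 'cat': sets bits 0 2 -> bits=10100000
After insert 'owl': sets bits 2 3 -> bits=10110000
After insert 'hen': sets bits 0 7 -> bits=10110001
Not inserted: ant eel koi ram — query each against bits=10110001:
query ant: checks bit2=1, bit6=0 (has a 0) -> no => not a false positive
query eel: checks bit0=1, bit2=1 (all 1) -> maybe => FALSE POSITIVE
query koi: checks bit3=1, bit4=0 (has a 0) -> no => not a false positive
query ram: checks bit0=1, bit6=0 (has a 0) -> no => not a false positive
False positives (alphabetical): eel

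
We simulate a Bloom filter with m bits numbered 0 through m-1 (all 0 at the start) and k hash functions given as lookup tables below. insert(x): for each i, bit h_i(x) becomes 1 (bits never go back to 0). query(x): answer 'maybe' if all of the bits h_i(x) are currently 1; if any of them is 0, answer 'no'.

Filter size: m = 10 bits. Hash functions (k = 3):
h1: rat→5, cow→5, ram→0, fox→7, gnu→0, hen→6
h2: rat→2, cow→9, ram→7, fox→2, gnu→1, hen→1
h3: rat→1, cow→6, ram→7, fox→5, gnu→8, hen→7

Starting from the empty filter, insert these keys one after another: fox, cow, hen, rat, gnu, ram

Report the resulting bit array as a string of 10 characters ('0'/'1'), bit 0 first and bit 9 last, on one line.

Start: bits=0000000000
After insert 'fox': sets bits 2 5 7 -> bits=0010010100
After insert 'cow': sets bits 5 6 9 -> bits=0010011101
After insert 'hen': sets bits 1 6 7 -> bits=0110011101
After insert 'rat': sets bits 1 2 5 -> bits=0110011101
After insert 'gnu': sets bits 0 1 8 -> bits=1110011111
After insert 'ram': sets bits 0 7 -> bits=1110011111

Answer: 1110011111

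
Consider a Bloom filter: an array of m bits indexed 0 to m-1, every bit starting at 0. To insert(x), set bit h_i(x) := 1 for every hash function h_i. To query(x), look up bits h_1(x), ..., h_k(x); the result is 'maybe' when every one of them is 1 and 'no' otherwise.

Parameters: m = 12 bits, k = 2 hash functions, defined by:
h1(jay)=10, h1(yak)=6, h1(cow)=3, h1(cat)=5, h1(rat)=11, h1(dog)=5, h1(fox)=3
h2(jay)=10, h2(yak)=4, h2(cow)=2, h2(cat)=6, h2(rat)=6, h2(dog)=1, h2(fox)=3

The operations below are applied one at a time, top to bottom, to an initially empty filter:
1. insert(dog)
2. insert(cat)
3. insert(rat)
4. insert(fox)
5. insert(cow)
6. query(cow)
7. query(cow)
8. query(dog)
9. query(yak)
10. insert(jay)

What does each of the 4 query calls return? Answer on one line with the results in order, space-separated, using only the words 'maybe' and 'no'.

Answer: maybe maybe maybe no

Derivation:
Start: bits=000000000000
Op 1: insert dog -> sets bits 1 5 -> bits=010001000000
Op 2: insert cat -> sets bits 5 6 -> bits=010001100000
Op 3: insert rat -> sets bits 6 11 -> bits=010001100001
Op 4: insert fox -> sets bits 3 -> bits=010101100001
Op 5: insert cow -> sets bits 2 3 -> bits=011101100001
Op 6: query cow -> checks bit2=1, bit3=1 (all 1) -> maybe
Op 7: query cow -> checks bit2=1, bit3=1 (all 1) -> maybe
Op 8: query dog -> checks bit1=1, bit5=1 (all 1) -> maybe
Op 9: query yak -> checks bit4=0, bit6=1 (has a 0) -> no
Op 10: insert jay -> sets bits 10 -> bits=011101100011
Query results in order: maybe maybe maybe no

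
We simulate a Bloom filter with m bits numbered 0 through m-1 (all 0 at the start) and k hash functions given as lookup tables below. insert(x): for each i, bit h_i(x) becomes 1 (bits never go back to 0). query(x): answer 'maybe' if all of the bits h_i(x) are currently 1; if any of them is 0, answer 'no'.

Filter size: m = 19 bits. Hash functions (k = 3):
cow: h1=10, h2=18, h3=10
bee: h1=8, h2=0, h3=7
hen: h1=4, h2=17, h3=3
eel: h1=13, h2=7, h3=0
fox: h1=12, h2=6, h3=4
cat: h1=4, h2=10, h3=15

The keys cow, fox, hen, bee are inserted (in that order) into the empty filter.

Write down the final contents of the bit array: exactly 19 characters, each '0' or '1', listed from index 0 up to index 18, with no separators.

Answer: 1001101110101000011

Derivation:
Start: bits=0000000000000000000
After insert 'cow': sets bits 10 18 -> bits=0000000000100000001
After insert 'fox': sets bits 4 6 12 -> bits=0000101000101000001
After insert 'hen': sets bits 3 4 17 -> bits=0001101000101000011
After insert 'bee': sets bits 0 7 8 -> bits=1001101110101000011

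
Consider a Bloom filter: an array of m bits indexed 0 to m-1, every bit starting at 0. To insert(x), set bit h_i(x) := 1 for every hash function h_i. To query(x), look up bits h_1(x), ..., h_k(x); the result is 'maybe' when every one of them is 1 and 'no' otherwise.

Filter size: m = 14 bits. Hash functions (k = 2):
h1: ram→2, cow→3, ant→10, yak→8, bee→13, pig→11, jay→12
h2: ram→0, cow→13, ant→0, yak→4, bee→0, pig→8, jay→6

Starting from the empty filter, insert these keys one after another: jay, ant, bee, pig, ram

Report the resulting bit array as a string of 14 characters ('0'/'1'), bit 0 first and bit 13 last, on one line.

Answer: 10100010101111

Derivation:
Start: bits=00000000000000
After insert 'jay': sets bits 6 12 -> bits=00000010000010
After insert 'ant': sets bits 0 10 -> bits=10000010001010
After insert 'bee': sets bits 0 13 -> bits=10000010001011
After insert 'pig': sets bits 8 11 -> bits=10000010101111
After insert 'ram': sets bits 0 2 -> bits=10100010101111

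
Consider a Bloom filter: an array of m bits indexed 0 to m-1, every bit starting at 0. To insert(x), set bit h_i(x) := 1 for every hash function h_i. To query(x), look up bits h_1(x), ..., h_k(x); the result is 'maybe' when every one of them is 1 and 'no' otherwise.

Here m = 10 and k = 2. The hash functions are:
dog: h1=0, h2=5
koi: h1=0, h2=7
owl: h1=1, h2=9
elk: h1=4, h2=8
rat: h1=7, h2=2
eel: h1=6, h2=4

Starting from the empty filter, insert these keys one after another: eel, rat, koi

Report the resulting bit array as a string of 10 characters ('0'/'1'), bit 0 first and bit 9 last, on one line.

Answer: 1010101100

Derivation:
Start: bits=0000000000
After insert 'eel': sets bits 4 6 -> bits=0000101000
After insert 'rat': sets bits 2 7 -> bits=0010101100
After insert 'koi': sets bits 0 7 -> bits=1010101100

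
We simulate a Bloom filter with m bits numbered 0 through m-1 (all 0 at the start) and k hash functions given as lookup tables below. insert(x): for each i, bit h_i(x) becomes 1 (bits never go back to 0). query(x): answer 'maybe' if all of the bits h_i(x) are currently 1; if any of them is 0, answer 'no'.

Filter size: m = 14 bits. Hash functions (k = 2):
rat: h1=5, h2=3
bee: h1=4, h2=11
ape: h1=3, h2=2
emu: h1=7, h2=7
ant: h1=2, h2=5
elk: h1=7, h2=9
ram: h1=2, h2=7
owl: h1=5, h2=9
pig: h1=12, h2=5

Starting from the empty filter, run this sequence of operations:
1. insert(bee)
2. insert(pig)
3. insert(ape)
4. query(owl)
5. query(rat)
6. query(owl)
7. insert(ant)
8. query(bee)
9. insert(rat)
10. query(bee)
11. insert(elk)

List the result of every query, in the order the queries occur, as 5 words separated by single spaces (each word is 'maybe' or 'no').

Answer: no maybe no maybe maybe

Derivation:
Start: bits=00000000000000
Op 1: insert bee -> sets bits 4 11 -> bits=00001000000100
Op 2: insert pig -> sets bits 5 12 -> bits=00001100000110
Op 3: insert ape -> sets bits 2 3 -> bits=00111100000110
Op 4: query owl -> checks bit5=1, bit9=0 (has a 0) -> no
Op 5: query rat -> checks bit3=1, bit5=1 (all 1) -> maybe
Op 6: query owl -> checks bit5=1, bit9=0 (has a 0) -> no
Op 7: insert ant -> sets bits 2 5 -> bits=00111100000110
Op 8: query bee -> checks bit4=1, bit11=1 (all 1) -> maybe
Op 9: insert rat -> sets bits 3 5 -> bits=00111100000110
Op 10: query bee -> checks bit4=1, bit11=1 (all 1) -> maybe
Op 11: insert elk -> sets bits 7 9 -> bits=00111101010110
Query results in order: no maybe no maybe maybe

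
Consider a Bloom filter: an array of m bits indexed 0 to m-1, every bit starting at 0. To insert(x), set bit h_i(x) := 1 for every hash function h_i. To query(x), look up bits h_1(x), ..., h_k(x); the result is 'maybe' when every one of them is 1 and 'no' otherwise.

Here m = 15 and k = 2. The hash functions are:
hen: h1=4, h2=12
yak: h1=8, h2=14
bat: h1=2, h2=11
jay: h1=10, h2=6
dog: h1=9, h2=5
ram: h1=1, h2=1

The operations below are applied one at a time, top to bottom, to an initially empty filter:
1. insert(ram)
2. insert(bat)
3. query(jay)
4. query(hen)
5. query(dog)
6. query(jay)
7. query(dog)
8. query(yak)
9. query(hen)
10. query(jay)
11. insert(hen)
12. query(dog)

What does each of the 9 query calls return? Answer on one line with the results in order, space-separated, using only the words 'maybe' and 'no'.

Start: bits=000000000000000
Op 1: insert ram -> sets bits 1 -> bits=010000000000000
Op 2: insert bat -> sets bits 2 11 -> bits=011000000001000
Op 3: query jay -> checks bit6=0, bit10=0 (has a 0) -> no
Op 4: query hen -> checks bit4=0, bit12=0 (has a 0) -> no
Op 5: query dog -> checks bit5=0, bit9=0 (has a 0) -> no
Op 6: query jay -> checks bit6=0, bit10=0 (has a 0) -> no
Op 7: query dog -> checks bit5=0, bit9=0 (has a 0) -> no
Op 8: query yak -> checks bit8=0, bit14=0 (has a 0) -> no
Op 9: query hen -> checks bit4=0, bit12=0 (has a 0) -> no
Op 10: query jay -> checks bit6=0, bit10=0 (has a 0) -> no
Op 11: insert hen -> sets bits 4 12 -> bits=011010000001100
Op 12: query dog -> checks bit5=0, bit9=0 (has a 0) -> no
Query results in order: no no no no no no no no no

Answer: no no no no no no no no no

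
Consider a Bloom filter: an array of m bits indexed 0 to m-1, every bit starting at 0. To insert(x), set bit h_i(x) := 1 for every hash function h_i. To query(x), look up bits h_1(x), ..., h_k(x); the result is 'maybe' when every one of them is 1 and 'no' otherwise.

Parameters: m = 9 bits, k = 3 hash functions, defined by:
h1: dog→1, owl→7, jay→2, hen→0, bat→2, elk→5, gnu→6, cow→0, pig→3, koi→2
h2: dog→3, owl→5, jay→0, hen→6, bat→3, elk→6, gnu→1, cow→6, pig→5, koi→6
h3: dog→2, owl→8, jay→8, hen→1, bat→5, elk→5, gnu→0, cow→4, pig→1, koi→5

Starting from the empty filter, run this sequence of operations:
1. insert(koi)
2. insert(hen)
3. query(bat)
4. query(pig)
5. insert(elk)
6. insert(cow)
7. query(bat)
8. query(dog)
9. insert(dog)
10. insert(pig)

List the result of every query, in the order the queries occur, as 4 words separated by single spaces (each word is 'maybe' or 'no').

Answer: no no no no

Derivation:
Start: bits=000000000
Op 1: insert koi -> sets bits 2 5 6 -> bits=001001100
Op 2: insert hen -> sets bits 0 1 6 -> bits=111001100
Op 3: query bat -> checks bit2=1, bit3=0, bit5=1 (has a 0) -> no
Op 4: query pig -> checks bit1=1, bit3=0, bit5=1 (has a 0) -> no
Op 5: insert elk -> sets bits 5 6 -> bits=111001100
Op 6: insert cow -> sets bits 0 4 6 -> bits=111011100
Op 7: query bat -> checks bit2=1, bit3=0, bit5=1 (has a 0) -> no
Op 8: query dog -> checks bit1=1, bit2=1, bit3=0 (has a 0) -> no
Op 9: insert dog -> sets bits 1 2 3 -> bits=111111100
Op 10: insert pig -> sets bits 1 3 5 -> bits=111111100
Query results in order: no no no no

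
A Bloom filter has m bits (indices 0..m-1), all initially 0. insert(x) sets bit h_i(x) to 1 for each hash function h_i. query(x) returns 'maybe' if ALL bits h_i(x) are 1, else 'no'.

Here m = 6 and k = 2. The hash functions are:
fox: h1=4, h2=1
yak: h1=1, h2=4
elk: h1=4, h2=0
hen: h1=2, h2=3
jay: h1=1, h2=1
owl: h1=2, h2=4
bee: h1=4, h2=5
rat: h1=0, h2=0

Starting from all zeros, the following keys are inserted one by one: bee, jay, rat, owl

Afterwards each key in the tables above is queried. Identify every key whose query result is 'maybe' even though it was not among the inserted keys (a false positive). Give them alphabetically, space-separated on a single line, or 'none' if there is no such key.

Answer: elk fox yak

Derivation:
Start: bits=000000
After insert 'bee': sets bits 4 5 -> bits=000011
After insert 'jay': sets bits 1 -> bits=010011
After insert 'rat': sets bits 0 -> bits=110011
After insert 'owl': sets bits 2 4 -> bits=111011
Not inserted: elk fox hen yak — query each against bits=111011:
query elk: checks bit0=1, bit4=1 (all 1) -> maybe => FALSE POSITIVE
query fox: checks bit1=1, bit4=1 (all 1) -> maybe => FALSE POSITIVE
query hen: checks bit2=1, bit3=0 (has a 0) -> no => not a false positive
query yak: checks bit1=1, bit4=1 (all 1) -> maybe => FALSE POSITIVE
False positives (alphabetical): elk fox yak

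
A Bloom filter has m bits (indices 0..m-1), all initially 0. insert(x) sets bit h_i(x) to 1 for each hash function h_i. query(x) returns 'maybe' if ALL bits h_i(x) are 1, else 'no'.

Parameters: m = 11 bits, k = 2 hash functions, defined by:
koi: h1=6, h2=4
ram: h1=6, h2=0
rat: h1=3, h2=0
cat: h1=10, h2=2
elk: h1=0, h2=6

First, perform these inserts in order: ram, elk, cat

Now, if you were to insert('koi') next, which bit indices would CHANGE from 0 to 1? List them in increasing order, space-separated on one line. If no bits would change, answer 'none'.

Answer: 4

Derivation:
Start: bits=00000000000
After insert 'ram': sets bits 0 6 -> bits=10000010000
After insert 'elk': sets bits 0 6 -> bits=10000010000
After insert 'cat': sets bits 2 10 -> bits=10100010001
insert 'koi' would touch bits 4 6; currently bit4=0, bit6=1
Bits that are 0 among those (would change 0->1): 4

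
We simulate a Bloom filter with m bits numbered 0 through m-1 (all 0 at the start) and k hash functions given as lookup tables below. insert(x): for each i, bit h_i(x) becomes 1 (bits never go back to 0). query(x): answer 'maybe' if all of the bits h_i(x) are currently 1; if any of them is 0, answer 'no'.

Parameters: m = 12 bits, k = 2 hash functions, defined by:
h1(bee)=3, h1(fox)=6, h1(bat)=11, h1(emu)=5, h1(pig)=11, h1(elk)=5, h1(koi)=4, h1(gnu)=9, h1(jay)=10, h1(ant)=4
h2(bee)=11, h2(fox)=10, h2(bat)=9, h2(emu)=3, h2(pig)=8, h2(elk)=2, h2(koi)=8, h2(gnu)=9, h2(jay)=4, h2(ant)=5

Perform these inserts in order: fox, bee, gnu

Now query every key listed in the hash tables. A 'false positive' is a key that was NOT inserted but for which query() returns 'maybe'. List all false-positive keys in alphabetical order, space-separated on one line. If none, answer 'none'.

Start: bits=000000000000
After insert 'fox': sets bits 6 10 -> bits=000000100010
After insert 'bee': sets bits 3 11 -> bits=000100100011
After insert 'gnu': sets bits 9 -> bits=000100100111
Not inserted: ant bat elk emu jay koi pig — query each against bits=000100100111:
query ant: checks bit4=0, bit5=0 (has a 0) -> no => not a false positive
query bat: checks bit9=1, bit11=1 (all 1) -> maybe => FALSE POSITIVE
query elk: checks bit2=0, bit5=0 (has a 0) -> no => not a false positive
query emu: checks bit3=1, bit5=0 (has a 0) -> no => not a false positive
query jay: checks bit4=0, bit10=1 (has a 0) -> no => not a false positive
query koi: checks bit4=0, bit8=0 (has a 0) -> no => not a false positive
query pig: checks bit8=0, bit11=1 (has a 0) -> no => not a false positive
False positives (alphabetical): bat

Answer: bat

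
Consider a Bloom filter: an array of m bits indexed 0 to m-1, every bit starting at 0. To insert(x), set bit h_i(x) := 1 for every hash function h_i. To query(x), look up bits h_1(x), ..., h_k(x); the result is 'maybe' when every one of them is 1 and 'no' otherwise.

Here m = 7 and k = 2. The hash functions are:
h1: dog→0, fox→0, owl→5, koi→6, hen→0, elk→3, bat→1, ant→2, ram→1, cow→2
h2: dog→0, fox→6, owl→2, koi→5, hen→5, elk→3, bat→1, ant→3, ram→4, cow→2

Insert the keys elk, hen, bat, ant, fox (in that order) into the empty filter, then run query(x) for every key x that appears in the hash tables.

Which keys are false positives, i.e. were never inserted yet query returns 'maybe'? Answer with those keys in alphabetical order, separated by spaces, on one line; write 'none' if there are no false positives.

Answer: cow dog koi owl

Derivation:
Start: bits=0000000
After insert 'elk': sets bits 3 -> bits=0001000
After insert 'hen': sets bits 0 5 -> bits=1001010
After insert 'bat': sets bits 1 -> bits=1101010
After insert 'ant': sets bits 2 3 -> bits=1111010
After insert 'fox': sets bits 0 6 -> bits=1111011
Not inserted: cow dog koi owl ram — query each against bits=1111011:
query cow: checks bit2=1 (all 1) -> maybe => FALSE POSITIVE
query dog: checks bit0=1 (all 1) -> maybe => FALSE POSITIVE
query koi: checks bit5=1, bit6=1 (all 1) -> maybe => FALSE POSITIVE
query owl: checks bit2=1, bit5=1 (all 1) -> maybe => FALSE POSITIVE
query ram: checks bit1=1, bit4=0 (has a 0) -> no => not a false positive
False positives (alphabetical): cow dog koi owl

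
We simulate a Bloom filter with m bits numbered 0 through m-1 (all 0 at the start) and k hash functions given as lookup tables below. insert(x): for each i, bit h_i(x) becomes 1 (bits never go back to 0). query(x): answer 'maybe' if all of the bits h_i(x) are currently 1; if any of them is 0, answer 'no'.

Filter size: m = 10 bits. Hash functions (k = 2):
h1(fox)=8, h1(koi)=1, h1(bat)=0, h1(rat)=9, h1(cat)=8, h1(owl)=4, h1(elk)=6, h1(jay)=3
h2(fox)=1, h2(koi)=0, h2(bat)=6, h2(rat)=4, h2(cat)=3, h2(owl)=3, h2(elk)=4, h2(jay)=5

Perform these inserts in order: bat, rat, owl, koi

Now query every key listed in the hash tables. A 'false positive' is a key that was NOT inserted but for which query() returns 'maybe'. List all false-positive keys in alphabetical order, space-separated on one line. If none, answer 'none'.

Start: bits=0000000000
After insert 'bat': sets bits 0 6 -> bits=1000001000
After insert 'rat': sets bits 4 9 -> bits=1000101001
After insert 'owl': sets bits 3 4 -> bits=1001101001
After insert 'koi': sets bits 0 1 -> bits=1101101001
Not inserted: cat elk fox jay — query each against bits=1101101001:
query cat: checks bit3=1, bit8=0 (has a 0) -> no => not a false positive
query elk: checks bit4=1, bit6=1 (all 1) -> maybe => FALSE POSITIVE
query fox: checks bit1=1, bit8=0 (has a 0) -> no => not a false positive
query jay: checks bit3=1, bit5=0 (has a 0) -> no => not a false positive
False positives (alphabetical): elk

Answer: elk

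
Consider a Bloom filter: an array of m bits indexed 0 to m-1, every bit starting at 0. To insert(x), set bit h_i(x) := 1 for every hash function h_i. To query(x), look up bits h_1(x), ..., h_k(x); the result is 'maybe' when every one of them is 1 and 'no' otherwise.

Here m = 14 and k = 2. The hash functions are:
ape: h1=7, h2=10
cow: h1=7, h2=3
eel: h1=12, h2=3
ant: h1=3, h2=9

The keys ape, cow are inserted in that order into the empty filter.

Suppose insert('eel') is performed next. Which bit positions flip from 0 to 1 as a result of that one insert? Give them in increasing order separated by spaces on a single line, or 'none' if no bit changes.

Start: bits=00000000000000
After insert 'ape': sets bits 7 10 -> bits=00000001001000
After insert 'cow': sets bits 3 7 -> bits=00010001001000
insert 'eel' would touch bits 3 12; currently bit3=1, bit12=0
Bits that are 0 among those (would change 0->1): 12

Answer: 12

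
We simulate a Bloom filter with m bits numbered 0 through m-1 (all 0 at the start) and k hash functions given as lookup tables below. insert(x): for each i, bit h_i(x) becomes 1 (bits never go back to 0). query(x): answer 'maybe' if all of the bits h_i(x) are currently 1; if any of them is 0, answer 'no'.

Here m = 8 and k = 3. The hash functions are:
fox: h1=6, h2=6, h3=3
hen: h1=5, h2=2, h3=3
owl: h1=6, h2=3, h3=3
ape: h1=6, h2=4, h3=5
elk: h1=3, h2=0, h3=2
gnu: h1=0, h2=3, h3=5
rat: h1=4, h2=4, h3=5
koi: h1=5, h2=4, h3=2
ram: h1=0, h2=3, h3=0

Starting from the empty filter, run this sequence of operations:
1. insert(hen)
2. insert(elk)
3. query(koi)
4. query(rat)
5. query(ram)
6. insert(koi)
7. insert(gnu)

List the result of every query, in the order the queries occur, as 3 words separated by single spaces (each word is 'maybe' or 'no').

Answer: no no maybe

Derivation:
Start: bits=00000000
Op 1: insert hen -> sets bits 2 3 5 -> bits=00110100
Op 2: insert elk -> sets bits 0 2 3 -> bits=10110100
Op 3: query koi -> checks bit2=1, bit4=0, bit5=1 (has a 0) -> no
Op 4: query rat -> checks bit4=0, bit5=1 (has a 0) -> no
Op 5: query ram -> checks bit0=1, bit3=1 (all 1) -> maybe
Op 6: insert koi -> sets bits 2 4 5 -> bits=10111100
Op 7: insert gnu -> sets bits 0 3 5 -> bits=10111100
Query results in order: no no maybe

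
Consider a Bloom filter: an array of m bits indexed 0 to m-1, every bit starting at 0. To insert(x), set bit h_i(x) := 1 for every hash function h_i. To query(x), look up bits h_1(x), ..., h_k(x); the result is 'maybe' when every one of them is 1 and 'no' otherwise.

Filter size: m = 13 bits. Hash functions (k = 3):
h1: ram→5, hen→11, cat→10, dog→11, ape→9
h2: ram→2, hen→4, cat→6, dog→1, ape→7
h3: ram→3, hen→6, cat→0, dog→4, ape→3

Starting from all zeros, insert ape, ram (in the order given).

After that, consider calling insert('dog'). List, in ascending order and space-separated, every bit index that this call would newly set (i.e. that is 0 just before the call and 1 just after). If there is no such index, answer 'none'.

Answer: 1 4 11

Derivation:
Start: bits=0000000000000
After insert 'ape': sets bits 3 7 9 -> bits=0001000101000
After insert 'ram': sets bits 2 3 5 -> bits=0011010101000
insert 'dog' would touch bits 1 4 11; currently bit1=0, bit4=0, bit11=0
Bits that are 0 among those (would change 0->1): 1 4 11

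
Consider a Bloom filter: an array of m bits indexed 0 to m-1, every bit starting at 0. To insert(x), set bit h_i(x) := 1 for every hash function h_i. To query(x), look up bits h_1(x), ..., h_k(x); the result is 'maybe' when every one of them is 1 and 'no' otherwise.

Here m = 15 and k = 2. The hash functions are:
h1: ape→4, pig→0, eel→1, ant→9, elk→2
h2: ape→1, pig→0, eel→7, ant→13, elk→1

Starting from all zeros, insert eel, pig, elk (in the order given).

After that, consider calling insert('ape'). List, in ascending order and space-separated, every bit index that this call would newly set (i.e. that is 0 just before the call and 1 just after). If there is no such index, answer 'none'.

Start: bits=000000000000000
After insert 'eel': sets bits 1 7 -> bits=010000010000000
After insert 'pig': sets bits 0 -> bits=110000010000000
After insert 'elk': sets bits 1 2 -> bits=111000010000000
insert 'ape' would touch bits 1 4; currently bit1=1, bit4=0
Bits that are 0 among those (would change 0->1): 4

Answer: 4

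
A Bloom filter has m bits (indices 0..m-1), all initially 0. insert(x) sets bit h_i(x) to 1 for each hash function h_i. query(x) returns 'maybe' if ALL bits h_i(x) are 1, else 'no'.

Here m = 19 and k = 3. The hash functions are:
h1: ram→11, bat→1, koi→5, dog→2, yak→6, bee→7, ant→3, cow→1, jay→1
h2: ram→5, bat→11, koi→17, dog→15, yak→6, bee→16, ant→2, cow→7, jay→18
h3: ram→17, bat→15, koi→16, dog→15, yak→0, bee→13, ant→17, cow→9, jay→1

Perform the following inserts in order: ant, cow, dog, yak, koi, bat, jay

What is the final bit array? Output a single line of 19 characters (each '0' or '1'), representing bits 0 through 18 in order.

Start: bits=0000000000000000000
After insert 'ant': sets bits 2 3 17 -> bits=0011000000000000010
After insert 'cow': sets bits 1 7 9 -> bits=0111000101000000010
After insert 'dog': sets bits 2 15 -> bits=0111000101000001010
After insert 'yak': sets bits 0 6 -> bits=1111001101000001010
After insert 'koi': sets bits 5 16 17 -> bits=1111011101000001110
After insert 'bat': sets bits 1 11 15 -> bits=1111011101010001110
After insert 'jay': sets bits 1 18 -> bits=1111011101010001111

Answer: 1111011101010001111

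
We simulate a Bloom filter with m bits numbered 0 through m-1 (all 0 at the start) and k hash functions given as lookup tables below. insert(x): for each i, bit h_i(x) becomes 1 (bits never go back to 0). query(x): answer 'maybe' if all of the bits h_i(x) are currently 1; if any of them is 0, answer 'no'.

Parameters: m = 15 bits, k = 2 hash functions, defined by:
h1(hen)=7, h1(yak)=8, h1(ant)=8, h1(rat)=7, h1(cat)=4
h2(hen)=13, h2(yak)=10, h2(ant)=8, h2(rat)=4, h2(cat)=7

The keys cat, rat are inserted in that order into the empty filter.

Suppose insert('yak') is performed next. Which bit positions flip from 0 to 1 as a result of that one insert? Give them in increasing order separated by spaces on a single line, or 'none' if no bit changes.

Answer: 8 10

Derivation:
Start: bits=000000000000000
After insert 'cat': sets bits 4 7 -> bits=000010010000000
After insert 'rat': sets bits 4 7 -> bits=000010010000000
insert 'yak' would touch bits 8 10; currently bit8=0, bit10=0
Bits that are 0 among those (would change 0->1): 8 10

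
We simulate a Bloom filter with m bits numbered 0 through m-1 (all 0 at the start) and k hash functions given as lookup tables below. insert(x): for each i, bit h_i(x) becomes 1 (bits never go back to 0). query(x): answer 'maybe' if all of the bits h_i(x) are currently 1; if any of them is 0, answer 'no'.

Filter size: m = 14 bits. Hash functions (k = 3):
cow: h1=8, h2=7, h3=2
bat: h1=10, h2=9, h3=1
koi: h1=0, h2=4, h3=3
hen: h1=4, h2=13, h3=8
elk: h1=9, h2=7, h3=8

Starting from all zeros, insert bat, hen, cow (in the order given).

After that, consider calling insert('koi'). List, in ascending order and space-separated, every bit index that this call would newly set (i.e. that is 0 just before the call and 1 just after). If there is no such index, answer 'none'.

Answer: 0 3

Derivation:
Start: bits=00000000000000
After insert 'bat': sets bits 1 9 10 -> bits=01000000011000
After insert 'hen': sets bits 4 8 13 -> bits=01001000111001
After insert 'cow': sets bits 2 7 8 -> bits=01101001111001
insert 'koi' would touch bits 0 3 4; currently bit0=0, bit3=0, bit4=1
Bits that are 0 among those (would change 0->1): 0 3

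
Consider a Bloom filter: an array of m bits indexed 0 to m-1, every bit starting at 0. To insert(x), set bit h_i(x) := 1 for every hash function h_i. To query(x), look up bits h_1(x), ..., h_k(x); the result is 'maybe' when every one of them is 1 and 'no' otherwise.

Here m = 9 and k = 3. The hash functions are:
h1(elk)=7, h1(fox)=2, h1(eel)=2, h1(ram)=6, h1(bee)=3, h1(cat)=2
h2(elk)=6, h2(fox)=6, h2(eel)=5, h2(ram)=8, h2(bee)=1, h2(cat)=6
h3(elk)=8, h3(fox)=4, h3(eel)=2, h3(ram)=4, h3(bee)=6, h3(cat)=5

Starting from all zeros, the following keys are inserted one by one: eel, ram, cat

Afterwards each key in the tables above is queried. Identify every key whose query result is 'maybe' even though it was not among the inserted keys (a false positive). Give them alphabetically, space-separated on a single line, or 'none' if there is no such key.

Answer: fox

Derivation:
Start: bits=000000000
After insert 'eel': sets bits 2 5 -> bits=001001000
After insert 'ram': sets bits 4 6 8 -> bits=001011101
After insert 'cat': sets bits 2 5 6 -> bits=001011101
Not inserted: bee elk fox — query each against bits=001011101:
query bee: checks bit1=0, bit3=0, bit6=1 (has a 0) -> no => not a false positive
query elk: checks bit6=1, bit7=0, bit8=1 (has a 0) -> no => not a false positive
query fox: checks bit2=1, bit4=1, bit6=1 (all 1) -> maybe => FALSE POSITIVE
False positives (alphabetical): fox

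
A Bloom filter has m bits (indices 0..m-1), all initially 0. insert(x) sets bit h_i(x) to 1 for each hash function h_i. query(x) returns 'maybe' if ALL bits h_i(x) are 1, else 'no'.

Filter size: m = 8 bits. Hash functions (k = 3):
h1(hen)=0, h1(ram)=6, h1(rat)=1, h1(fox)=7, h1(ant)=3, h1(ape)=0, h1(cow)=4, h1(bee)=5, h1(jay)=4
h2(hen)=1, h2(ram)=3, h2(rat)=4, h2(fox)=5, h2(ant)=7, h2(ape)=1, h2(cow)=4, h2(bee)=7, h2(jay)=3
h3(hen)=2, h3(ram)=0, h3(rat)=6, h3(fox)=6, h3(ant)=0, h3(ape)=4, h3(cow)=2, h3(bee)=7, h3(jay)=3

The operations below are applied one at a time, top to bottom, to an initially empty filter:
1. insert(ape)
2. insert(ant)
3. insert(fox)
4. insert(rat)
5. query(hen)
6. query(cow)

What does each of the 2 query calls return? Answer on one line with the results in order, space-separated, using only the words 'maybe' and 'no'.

Answer: no no

Derivation:
Start: bits=00000000
Op 1: insert ape -> sets bits 0 1 4 -> bits=11001000
Op 2: insert ant -> sets bits 0 3 7 -> bits=11011001
Op 3: insert fox -> sets bits 5 6 7 -> bits=11011111
Op 4: insert rat -> sets bits 1 4 6 -> bits=11011111
Op 5: query hen -> checks bit0=1, bit1=1, bit2=0 (has a 0) -> no
Op 6: query cow -> checks bit2=0, bit4=1 (has a 0) -> no
Query results in order: no no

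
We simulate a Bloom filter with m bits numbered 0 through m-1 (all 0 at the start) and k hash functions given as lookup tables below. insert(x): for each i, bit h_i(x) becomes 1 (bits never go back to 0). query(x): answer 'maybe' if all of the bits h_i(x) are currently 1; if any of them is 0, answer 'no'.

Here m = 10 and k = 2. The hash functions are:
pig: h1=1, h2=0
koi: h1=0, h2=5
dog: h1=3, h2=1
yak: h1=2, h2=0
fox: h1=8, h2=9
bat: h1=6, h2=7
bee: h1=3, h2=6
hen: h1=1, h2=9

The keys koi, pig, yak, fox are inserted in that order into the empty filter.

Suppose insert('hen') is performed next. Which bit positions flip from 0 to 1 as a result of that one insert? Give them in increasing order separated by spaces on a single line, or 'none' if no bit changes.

Start: bits=0000000000
After insert 'koi': sets bits 0 5 -> bits=1000010000
After insert 'pig': sets bits 0 1 -> bits=1100010000
After insert 'yak': sets bits 0 2 -> bits=1110010000
After insert 'fox': sets bits 8 9 -> bits=1110010011
insert 'hen' would touch bits 1 9; currently bit1=1, bit9=1
Bits that are 0 among those (would change 0->1): none

Answer: none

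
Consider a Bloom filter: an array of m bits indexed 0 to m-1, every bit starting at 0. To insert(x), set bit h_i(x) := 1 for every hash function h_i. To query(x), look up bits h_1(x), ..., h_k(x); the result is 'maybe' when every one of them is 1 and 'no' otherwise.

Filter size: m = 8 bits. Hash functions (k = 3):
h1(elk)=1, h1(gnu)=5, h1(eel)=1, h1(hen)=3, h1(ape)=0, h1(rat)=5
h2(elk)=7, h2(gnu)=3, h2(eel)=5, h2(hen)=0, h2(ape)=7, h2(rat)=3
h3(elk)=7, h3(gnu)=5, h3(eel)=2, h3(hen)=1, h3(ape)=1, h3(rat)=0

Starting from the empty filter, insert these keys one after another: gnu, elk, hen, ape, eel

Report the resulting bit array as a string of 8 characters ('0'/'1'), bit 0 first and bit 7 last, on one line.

Start: bits=00000000
After insert 'gnu': sets bits 3 5 -> bits=00010100
After insert 'elk': sets bits 1 7 -> bits=01010101
After insert 'hen': sets bits 0 1 3 -> bits=11010101
After insert 'ape': sets bits 0 1 7 -> bits=11010101
After insert 'eel': sets bits 1 2 5 -> bits=11110101

Answer: 11110101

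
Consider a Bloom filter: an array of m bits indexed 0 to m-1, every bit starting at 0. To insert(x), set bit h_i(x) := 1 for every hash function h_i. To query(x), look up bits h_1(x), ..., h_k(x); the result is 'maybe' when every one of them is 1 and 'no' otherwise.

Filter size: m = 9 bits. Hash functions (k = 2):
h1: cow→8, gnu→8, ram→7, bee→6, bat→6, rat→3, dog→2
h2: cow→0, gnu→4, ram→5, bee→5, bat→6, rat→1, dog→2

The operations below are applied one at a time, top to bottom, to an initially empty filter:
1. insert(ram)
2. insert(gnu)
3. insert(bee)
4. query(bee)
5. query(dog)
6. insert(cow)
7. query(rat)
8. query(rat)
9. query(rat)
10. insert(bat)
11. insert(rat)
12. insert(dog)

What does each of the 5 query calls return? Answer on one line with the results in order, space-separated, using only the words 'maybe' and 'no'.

Answer: maybe no no no no

Derivation:
Start: bits=000000000
Op 1: insert ram -> sets bits 5 7 -> bits=000001010
Op 2: insert gnu -> sets bits 4 8 -> bits=000011011
Op 3: insert bee -> sets bits 5 6 -> bits=000011111
Op 4: query bee -> checks bit5=1, bit6=1 (all 1) -> maybe
Op 5: query dog -> checks bit2=0 (has a 0) -> no
Op 6: insert cow -> sets bits 0 8 -> bits=100011111
Op 7: query rat -> checks bit1=0, bit3=0 (has a 0) -> no
Op 8: query rat -> checks bit1=0, bit3=0 (has a 0) -> no
Op 9: query rat -> checks bit1=0, bit3=0 (has a 0) -> no
Op 10: insert bat -> sets bits 6 -> bits=100011111
Op 11: insert rat -> sets bits 1 3 -> bits=110111111
Op 12: insert dog -> sets bits 2 -> bits=111111111
Query results in order: maybe no no no no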